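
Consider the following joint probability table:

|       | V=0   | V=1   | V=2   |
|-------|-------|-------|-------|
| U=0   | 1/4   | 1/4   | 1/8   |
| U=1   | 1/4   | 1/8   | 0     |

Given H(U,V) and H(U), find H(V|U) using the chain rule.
From the chain rule: H(U,V) = H(U) + H(V|U)
Therefore: H(V|U) = H(U,V) - H(U)

H(U,V) = -[(1/4)·log₂(1/4) + (1/4)·log₂(1/4) + (1/8)·log₂(1/8) + (1/4)·log₂(1/4) + (1/8)·log₂(1/8)]
  = 0.5000 + 0.5000 + 0.3750 + 0.5000 + 0.3750
  = 2.2500 bits
Marginal P(U) (row sums):
  P(U=0) = 1/4 + 1/4 + 1/8 = 5/8
  P(U=1) = 1/4 + 1/8 + 0 = 3/8
H(U) = -[(5/8)·log₂(5/8) + (3/8)·log₂(3/8)]
  = 0.4238 + 0.5306
  = 0.9544 bits

H(V|U) = 2.2500 - 0.9544 = 1.2956 bits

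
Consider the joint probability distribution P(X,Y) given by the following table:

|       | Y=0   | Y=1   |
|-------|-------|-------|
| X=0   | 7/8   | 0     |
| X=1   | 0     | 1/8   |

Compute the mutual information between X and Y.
Marginal P(X) (row sums):
  P(X=0) = 7/8 + 0 = 7/8
  P(X=1) = 0 + 1/8 = 1/8
Marginal P(Y) (column sums):
  P(Y=0) = 7/8 + 0 = 7/8
  P(Y=1) = 0 + 1/8 = 1/8

H(X) = -[(7/8)·log₂(7/8) + (1/8)·log₂(1/8)]
  = 0.1686 + 0.3750
  = 0.5436 bits
H(Y) = -[(7/8)·log₂(7/8) + (1/8)·log₂(1/8)]
  = 0.1686 + 0.3750
  = 0.5436 bits
H(X,Y) = -[(7/8)·log₂(7/8) + (1/8)·log₂(1/8)]
  = 0.1686 + 0.3750
  = 0.5436 bits

I(X;Y) = H(X) + H(Y) - H(X,Y)
  = 0.5436 + 0.5436 - 0.5436
  = 0.5436 bits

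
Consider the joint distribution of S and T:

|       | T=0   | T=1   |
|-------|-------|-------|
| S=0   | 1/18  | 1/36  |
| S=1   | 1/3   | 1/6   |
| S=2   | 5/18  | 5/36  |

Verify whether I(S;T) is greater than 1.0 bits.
Marginal P(S) (row sums):
  P(S=0) = 1/18 + 1/36 = 1/12
  P(S=1) = 1/3 + 1/6 = 1/2
  P(S=2) = 5/18 + 5/36 = 5/12
Marginal P(T) (column sums):
  P(T=0) = 1/18 + 1/3 + 5/18 = 2/3
  P(T=1) = 1/36 + 1/6 + 5/36 = 1/3

H(S) = -[(1/12)·log₂(1/12) + (1/2)·log₂(1/2) + (5/12)·log₂(5/12)]
  = 0.2987 + 0.5000 + 0.5263
  = 1.3250 bits
H(T) = -[(2/3)·log₂(2/3) + (1/3)·log₂(1/3)]
  = 0.3900 + 0.5283
  = 0.9183 bits
H(S,T) = -[(1/18)·log₂(1/18) + (1/36)·log₂(1/36) + (1/3)·log₂(1/3) + (1/6)·log₂(1/6) + (5/18)·log₂(5/18) + (5/36)·log₂(5/36)]
  = 0.2317 + 0.1436 + 0.5283 + 0.4308 + 0.5133 + 0.3956
  = 2.2433 bits

I(S;T) = H(S) + H(T) - H(S,T)
  = 1.3250 + 0.9183 - 2.2433
  = 0.0000 bits

No. I(S;T) = 0.0000 bits, which is ≤ 1.0 bits.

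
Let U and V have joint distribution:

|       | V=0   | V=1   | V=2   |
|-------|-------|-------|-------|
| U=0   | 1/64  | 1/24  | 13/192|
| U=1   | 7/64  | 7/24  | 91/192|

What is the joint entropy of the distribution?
H(U,V) = -Σ P(U,V) log₂ P(U,V), summed over the non-zero cells:
H(U,V) = -[(1/64)·log₂(1/64) + (1/24)·log₂(1/24) + (13/192)·log₂(13/192) + (7/64)·log₂(7/64) + (7/24)·log₂(7/24) + (91/192)·log₂(91/192)]
  = 0.0938 + 0.1910 + 0.2630 + 0.3492 + 0.5185 + 0.5105
  = 1.9260 bits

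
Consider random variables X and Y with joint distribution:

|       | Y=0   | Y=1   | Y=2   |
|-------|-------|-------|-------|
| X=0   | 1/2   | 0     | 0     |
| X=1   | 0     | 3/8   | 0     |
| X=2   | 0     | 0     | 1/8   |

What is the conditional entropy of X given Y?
Marginal P(Y) (column sums):
  P(Y=0) = 1/2 + 0 + 0 = 1/2
  P(Y=1) = 0 + 3/8 + 0 = 3/8
  P(Y=2) = 0 + 0 + 1/8 = 1/8

H(X|Y) = -Σ P(X,Y)·log₂ P(X|Y), where P(X|Y) = P(X,Y) / P(Y)
  (cells with P(X,Y) = 0 contribute 0)
  (X=0,Y=0): P(X|Y) = (1/2)/(1/2) = 1;  -(1/2)·log₂(1) = 0.0000
  (X=1,Y=1): P(X|Y) = (3/8)/(3/8) = 1;  -(3/8)·log₂(1) = 0.0000
  (X=2,Y=2): P(X|Y) = (1/8)/(1/8) = 1;  -(1/8)·log₂(1) = 0.0000
H(X|Y) = 0.0000 + 0.0000 + 0.0000
  = 0.0000 bits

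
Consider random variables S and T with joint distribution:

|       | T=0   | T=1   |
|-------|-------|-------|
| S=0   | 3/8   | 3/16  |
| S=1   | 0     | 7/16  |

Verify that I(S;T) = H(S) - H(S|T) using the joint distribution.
Left side, from I(S;T) = H(S) + H(T) - H(S,T):
Marginal P(S) (row sums):
  P(S=0) = 3/8 + 3/16 = 9/16
  P(S=1) = 0 + 7/16 = 7/16
Marginal P(T) (column sums):
  P(T=0) = 3/8 + 0 = 3/8
  P(T=1) = 3/16 + 7/16 = 5/8

H(S) = -[(9/16)·log₂(9/16) + (7/16)·log₂(7/16)]
  = 0.4669 + 0.5218
  = 0.9887 bits
H(T) = -[(3/8)·log₂(3/8) + (5/8)·log₂(5/8)]
  = 0.5306 + 0.4238
  = 0.9544 bits
H(S,T) = -[(3/8)·log₂(3/8) + (3/16)·log₂(3/16) + (7/16)·log₂(7/16)]
  = 0.5306 + 0.4528 + 0.5218
  = 1.5052 bits

I(S;T) = H(S) + H(T) - H(S,T)
  = 0.9887 + 0.9544 - 1.5052
  = 0.4379 bits

Right side, with H(S|T) computed directly from the conditional probabilities:
H(S|T) = -Σ P(S,T)·log₂ P(S|T), where P(S|T) = P(S,T) / P(T)
  (cells with P(S,T) = 0 contribute 0)
  (S=0,T=0): P(S|T) = (3/8)/(3/8) = 1;  -(3/8)·log₂(1) = 0.0000
  (S=0,T=1): P(S|T) = (3/16)/(5/8) = 3/10;  -(3/16)·log₂(3/10) = 0.3257
  (S=1,T=1): P(S|T) = (7/16)/(5/8) = 7/10;  -(7/16)·log₂(7/10) = 0.2251
H(S|T) = 0.0000 + 0.3257 + 0.2251
  = 0.5508 bits
H(S) - H(S|T) = 0.9887 - 0.5508 = 0.4379 bits

Both sides equal 0.4379 bits, so I(S;T) = H(S) - H(S|T) ✓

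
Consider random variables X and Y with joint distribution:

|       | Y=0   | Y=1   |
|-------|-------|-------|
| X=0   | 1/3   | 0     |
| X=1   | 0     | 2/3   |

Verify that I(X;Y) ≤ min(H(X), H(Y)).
Marginal P(X) (row sums):
  P(X=0) = 1/3 + 0 = 1/3
  P(X=1) = 0 + 2/3 = 2/3
Marginal P(Y) (column sums):
  P(Y=0) = 1/3 + 0 = 1/3
  P(Y=1) = 0 + 2/3 = 2/3

H(X) = -[(1/3)·log₂(1/3) + (2/3)·log₂(2/3)]
  = 0.5283 + 0.3900
  = 0.9183 bits
H(Y) = -[(1/3)·log₂(1/3) + (2/3)·log₂(2/3)]
  = 0.5283 + 0.3900
  = 0.9183 bits
H(X,Y) = -[(1/3)·log₂(1/3) + (2/3)·log₂(2/3)]
  = 0.5283 + 0.3900
  = 0.9183 bits

I(X;Y) = H(X) + H(Y) - H(X,Y)
  = 0.9183 + 0.9183 - 0.9183
  = 0.9183 bits

min(H(X), H(Y)) = min(0.9183, 0.9183) = 0.9183 bits
Since 0.9183 ≤ 0.9183, the bound is satisfied ✓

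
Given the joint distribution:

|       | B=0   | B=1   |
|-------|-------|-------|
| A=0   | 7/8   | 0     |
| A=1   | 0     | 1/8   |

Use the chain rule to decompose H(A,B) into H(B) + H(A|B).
By the chain rule: H(A,B) = H(B) + H(A|B)

Marginal P(B) (column sums):
  P(B=0) = 7/8 + 0 = 7/8
  P(B=1) = 0 + 1/8 = 1/8
H(B) = -[(7/8)·log₂(7/8) + (1/8)·log₂(1/8)]
  = 0.1686 + 0.3750
  = 0.5436 bits
H(A|B) = -Σ P(A,B)·log₂ P(A|B), where P(A|B) = P(A,B) / P(B)
  (cells with P(A,B) = 0 contribute 0)
  (A=0,B=0): P(A|B) = (7/8)/(7/8) = 1;  -(7/8)·log₂(1) = 0.0000
  (A=1,B=1): P(A|B) = (1/8)/(1/8) = 1;  -(1/8)·log₂(1) = 0.0000
H(A|B) = 0.0000 + 0.0000
  = 0.0000 bits

H(A,B) = H(B) + H(A|B) = 0.5436 + 0.0000 = 0.5436 bits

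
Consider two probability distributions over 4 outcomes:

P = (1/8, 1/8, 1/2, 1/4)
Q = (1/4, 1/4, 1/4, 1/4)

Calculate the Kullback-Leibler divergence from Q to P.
D(P||Q) = Σ P(i) log₂(P(i)/Q(i))
  i=0: (1/8) × log₂((1/8)/(1/4)) = (1/8) × log₂(1/2) = -0.1250
  i=1: (1/8) × log₂((1/8)/(1/4)) = (1/8) × log₂(1/2) = -0.1250
  i=2: (1/2) × log₂((1/2)/(1/4)) = (1/2) × log₂(2) = 0.5000
  i=3: (1/4) × log₂((1/4)/(1/4)) = (1/4) × log₂(1) = 0.0000
D(P||Q) = -0.1250 - 0.1250 + 0.5000 + 0.0000
  = 0.2500 bits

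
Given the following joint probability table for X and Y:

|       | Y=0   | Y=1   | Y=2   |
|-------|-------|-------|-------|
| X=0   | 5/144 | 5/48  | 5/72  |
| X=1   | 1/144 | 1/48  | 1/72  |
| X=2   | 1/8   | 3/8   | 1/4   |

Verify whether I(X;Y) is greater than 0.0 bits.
Marginal P(X) (row sums):
  P(X=0) = 5/144 + 5/48 + 5/72 = 5/24
  P(X=1) = 1/144 + 1/48 + 1/72 = 1/24
  P(X=2) = 1/8 + 3/8 + 1/4 = 3/4
Marginal P(Y) (column sums):
  P(Y=0) = 5/144 + 1/144 + 1/8 = 1/6
  P(Y=1) = 5/48 + 1/48 + 3/8 = 1/2
  P(Y=2) = 5/72 + 1/72 + 1/4 = 1/3

H(X) = -[(5/24)·log₂(5/24) + (1/24)·log₂(1/24) + (3/4)·log₂(3/4)]
  = 0.4715 + 0.1910 + 0.3113
  = 0.9738 bits
H(Y) = -[(1/6)·log₂(1/6) + (1/2)·log₂(1/2) + (1/3)·log₂(1/3)]
  = 0.4308 + 0.5000 + 0.5283
  = 1.4591 bits
H(X,Y) = -[(5/144)·log₂(5/144) + (5/48)·log₂(5/48) + (5/72)·log₂(5/72) + (1/144)·log₂(1/144) + (1/48)·log₂(1/48) + (1/72)·log₂(1/72) + (1/8)·log₂(1/8) + (3/8)·log₂(3/8) + (1/4)·log₂(1/4)]
  = 0.1683 + 0.3399 + 0.2672 + 0.0498 + 0.1164 + 0.0857 + 0.3750 + 0.5306 + 0.5000
  = 2.4329 bits

I(X;Y) = H(X) + H(Y) - H(X,Y)
  = 0.9738 + 1.4591 - 2.4329
  = 0.0000 bits

No. I(X;Y) = 0.0000 bits, which is ≤ 0.0 bits.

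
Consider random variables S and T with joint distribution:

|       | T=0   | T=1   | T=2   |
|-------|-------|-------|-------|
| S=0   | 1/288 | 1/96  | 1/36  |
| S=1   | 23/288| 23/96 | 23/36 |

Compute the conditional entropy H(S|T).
Marginal P(T) (column sums):
  P(T=0) = 1/288 + 23/288 = 1/12
  P(T=1) = 1/96 + 23/96 = 1/4
  P(T=2) = 1/36 + 23/36 = 2/3

H(S|T) = -Σ P(S,T)·log₂ P(S|T), where P(S|T) = P(S,T) / P(T)
  (S=0,T=0): P(S|T) = (1/288)/(1/12) = 1/24;  -(1/288)·log₂(1/24) = 0.0159
  (S=0,T=1): P(S|T) = (1/96)/(1/4) = 1/24;  -(1/96)·log₂(1/24) = 0.0478
  (S=0,T=2): P(S|T) = (1/36)/(2/3) = 1/24;  -(1/36)·log₂(1/24) = 0.1274
  (S=1,T=0): P(S|T) = (23/288)/(1/12) = 23/24;  -(23/288)·log₂(23/24) = 0.0049
  (S=1,T=1): P(S|T) = (23/96)/(1/4) = 23/24;  -(23/96)·log₂(23/24) = 0.0147
  (S=1,T=2): P(S|T) = (23/36)/(2/3) = 23/24;  -(23/36)·log₂(23/24) = 0.0392
H(S|T) = 0.0159 + 0.0478 + 0.1274 + 0.0049 + 0.0147 + 0.0392
  = 0.2499 bits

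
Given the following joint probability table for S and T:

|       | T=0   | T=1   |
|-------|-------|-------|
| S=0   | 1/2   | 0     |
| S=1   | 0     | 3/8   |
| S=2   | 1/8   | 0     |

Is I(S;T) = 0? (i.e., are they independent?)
Marginal P(S) (row sums):
  P(S=0) = 1/2 + 0 = 1/2
  P(S=1) = 0 + 3/8 = 3/8
  P(S=2) = 1/8 + 0 = 1/8
Marginal P(T) (column sums):
  P(T=0) = 1/2 + 0 + 1/8 = 5/8
  P(T=1) = 0 + 3/8 + 0 = 3/8

S and T are independent iff P(S=i,T=j) = P(S=i)·P(T=j) for every cell.
  P(S=0)·P(T=0) = 1/2 × 5/8 = 5/16, but P(S=0,T=0) = 1/2 ✗

No, S and T are not independent. Quantitatively, I(S;T) > 0:

H(S) = -[(1/2)·log₂(1/2) + (3/8)·log₂(3/8) + (1/8)·log₂(1/8)]
  = 0.5000 + 0.5306 + 0.3750
  = 1.4056 bits
H(T) = -[(5/8)·log₂(5/8) + (3/8)·log₂(3/8)]
  = 0.4238 + 0.5306
  = 0.9544 bits
H(S,T) = -[(1/2)·log₂(1/2) + (3/8)·log₂(3/8) + (1/8)·log₂(1/8)]
  = 0.5000 + 0.5306 + 0.3750
  = 1.4056 bits
I(S;T) = H(S) + H(T) - H(S,T) = 1.4056 + 0.9544 - 1.4056 = 0.9544 bits > 0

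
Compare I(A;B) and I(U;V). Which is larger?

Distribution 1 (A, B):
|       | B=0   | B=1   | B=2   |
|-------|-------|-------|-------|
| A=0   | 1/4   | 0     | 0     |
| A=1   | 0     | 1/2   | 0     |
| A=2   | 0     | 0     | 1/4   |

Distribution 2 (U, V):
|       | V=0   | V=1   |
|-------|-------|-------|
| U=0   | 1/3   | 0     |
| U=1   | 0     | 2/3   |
Distribution 1 (A, B):
Marginal P(A) (row sums):
  P(A=0) = 1/4 + 0 + 0 = 1/4
  P(A=1) = 0 + 1/2 + 0 = 1/2
  P(A=2) = 0 + 0 + 1/4 = 1/4
Marginal P(B) (column sums):
  P(B=0) = 1/4 + 0 + 0 = 1/4
  P(B=1) = 0 + 1/2 + 0 = 1/2
  P(B=2) = 0 + 0 + 1/4 = 1/4

H(A) = -[(1/4)·log₂(1/4) + (1/2)·log₂(1/2) + (1/4)·log₂(1/4)]
  = 0.5000 + 0.5000 + 0.5000
  = 1.5000 bits
H(B) = -[(1/4)·log₂(1/4) + (1/2)·log₂(1/2) + (1/4)·log₂(1/4)]
  = 0.5000 + 0.5000 + 0.5000
  = 1.5000 bits
H(A,B) = -[(1/4)·log₂(1/4) + (1/2)·log₂(1/2) + (1/4)·log₂(1/4)]
  = 0.5000 + 0.5000 + 0.5000
  = 1.5000 bits

I(A;B) = H(A) + H(B) - H(A,B)
  = 1.5000 + 1.5000 - 1.5000
  = 1.5000 bits

Distribution 2 (U, V):
Marginal P(U) (row sums):
  P(U=0) = 1/3 + 0 = 1/3
  P(U=1) = 0 + 2/3 = 2/3
Marginal P(V) (column sums):
  P(V=0) = 1/3 + 0 = 1/3
  P(V=1) = 0 + 2/3 = 2/3

H(U) = -[(1/3)·log₂(1/3) + (2/3)·log₂(2/3)]
  = 0.5283 + 0.3900
  = 0.9183 bits
H(V) = -[(1/3)·log₂(1/3) + (2/3)·log₂(2/3)]
  = 0.5283 + 0.3900
  = 0.9183 bits
H(U,V) = -[(1/3)·log₂(1/3) + (2/3)·log₂(2/3)]
  = 0.5283 + 0.3900
  = 0.9183 bits

I(U;V) = H(U) + H(V) - H(U,V)
  = 0.9183 + 0.9183 - 0.9183
  = 0.9183 bits

I(A;B) = 1.5000 bits > I(U;V) = 0.9183 bits, so (A, B) has the higher mutual information (stronger dependence).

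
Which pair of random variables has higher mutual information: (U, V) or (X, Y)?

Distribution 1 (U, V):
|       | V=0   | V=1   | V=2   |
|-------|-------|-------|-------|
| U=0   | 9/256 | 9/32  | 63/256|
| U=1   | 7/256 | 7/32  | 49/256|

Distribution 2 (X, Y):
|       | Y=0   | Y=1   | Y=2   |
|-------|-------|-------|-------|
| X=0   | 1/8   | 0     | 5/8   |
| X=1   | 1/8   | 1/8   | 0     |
Distribution 1 (U, V):
Marginal P(U) (row sums):
  P(U=0) = 9/256 + 9/32 + 63/256 = 9/16
  P(U=1) = 7/256 + 7/32 + 49/256 = 7/16
Marginal P(V) (column sums):
  P(V=0) = 9/256 + 7/256 = 1/16
  P(V=1) = 9/32 + 7/32 = 1/2
  P(V=2) = 63/256 + 49/256 = 7/16

H(U) = -[(9/16)·log₂(9/16) + (7/16)·log₂(7/16)]
  = 0.4669 + 0.5218
  = 0.9887 bits
H(V) = -[(1/16)·log₂(1/16) + (1/2)·log₂(1/2) + (7/16)·log₂(7/16)]
  = 0.2500 + 0.5000 + 0.5218
  = 1.2718 bits
H(U,V) = -[(9/256)·log₂(9/256) + (9/32)·log₂(9/32) + (63/256)·log₂(63/256) + (7/256)·log₂(7/256) + (7/32)·log₂(7/32) + (49/256)·log₂(49/256)]
  = 0.1698 + 0.5147 + 0.4978 + 0.1420 + 0.4796 + 0.4566
  = 2.2605 bits

I(U;V) = H(U) + H(V) - H(U,V)
  = 0.9887 + 1.2718 - 2.2605
  = 0.0000 bits

Distribution 2 (X, Y):
Marginal P(X) (row sums):
  P(X=0) = 1/8 + 0 + 5/8 = 3/4
  P(X=1) = 1/8 + 1/8 + 0 = 1/4
Marginal P(Y) (column sums):
  P(Y=0) = 1/8 + 1/8 = 1/4
  P(Y=1) = 0 + 1/8 = 1/8
  P(Y=2) = 5/8 + 0 = 5/8

H(X) = -[(3/4)·log₂(3/4) + (1/4)·log₂(1/4)]
  = 0.3113 + 0.5000
  = 0.8113 bits
H(Y) = -[(1/4)·log₂(1/4) + (1/8)·log₂(1/8) + (5/8)·log₂(5/8)]
  = 0.5000 + 0.3750 + 0.4238
  = 1.2988 bits
H(X,Y) = -[(1/8)·log₂(1/8) + (5/8)·log₂(5/8) + (1/8)·log₂(1/8) + (1/8)·log₂(1/8)]
  = 0.3750 + 0.4238 + 0.3750 + 0.3750
  = 1.5488 bits

I(X;Y) = H(X) + H(Y) - H(X,Y)
  = 0.8113 + 1.2988 - 1.5488
  = 0.5613 bits

I(X;Y) = 0.5613 bits > I(U;V) = 0.0000 bits, so (X, Y) has the higher mutual information (stronger dependence).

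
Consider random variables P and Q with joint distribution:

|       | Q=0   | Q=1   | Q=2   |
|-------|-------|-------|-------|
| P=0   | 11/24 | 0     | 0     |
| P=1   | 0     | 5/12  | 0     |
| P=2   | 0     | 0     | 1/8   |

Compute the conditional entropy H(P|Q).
Marginal P(Q) (column sums):
  P(Q=0) = 11/24 + 0 + 0 = 11/24
  P(Q=1) = 0 + 5/12 + 0 = 5/12
  P(Q=2) = 0 + 0 + 1/8 = 1/8

H(P|Q) = -Σ P(P,Q)·log₂ P(P|Q), where P(P|Q) = P(P,Q) / P(Q)
  (cells with P(P,Q) = 0 contribute 0)
  (P=0,Q=0): P(P|Q) = (11/24)/(11/24) = 1;  -(11/24)·log₂(1) = 0.0000
  (P=1,Q=1): P(P|Q) = (5/12)/(5/12) = 1;  -(5/12)·log₂(1) = 0.0000
  (P=2,Q=2): P(P|Q) = (1/8)/(1/8) = 1;  -(1/8)·log₂(1) = 0.0000
H(P|Q) = 0.0000 + 0.0000 + 0.0000
  = 0.0000 bits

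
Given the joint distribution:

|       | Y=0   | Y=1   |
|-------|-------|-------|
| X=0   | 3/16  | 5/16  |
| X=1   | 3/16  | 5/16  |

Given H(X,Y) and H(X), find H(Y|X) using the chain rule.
From the chain rule: H(X,Y) = H(X) + H(Y|X)
Therefore: H(Y|X) = H(X,Y) - H(X)

H(X,Y) = -[(3/16)·log₂(3/16) + (5/16)·log₂(5/16) + (3/16)·log₂(3/16) + (5/16)·log₂(5/16)]
  = 0.4528 + 0.5244 + 0.4528 + 0.5244
  = 1.9544 bits
Marginal P(X) (row sums):
  P(X=0) = 3/16 + 5/16 = 1/2
  P(X=1) = 3/16 + 5/16 = 1/2
H(X) = -[(1/2)·log₂(1/2) + (1/2)·log₂(1/2)]
  = 0.5000 + 0.5000
  = 1.0000 bits

H(Y|X) = 1.9544 - 1.0000 = 0.9544 bits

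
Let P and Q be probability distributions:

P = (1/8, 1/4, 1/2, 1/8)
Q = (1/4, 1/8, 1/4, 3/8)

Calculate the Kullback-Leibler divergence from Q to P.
D(P||Q) = Σ P(i) log₂(P(i)/Q(i))
  i=0: (1/8) × log₂((1/8)/(1/4)) = (1/8) × log₂(1/2) = -0.1250
  i=1: (1/4) × log₂((1/4)/(1/8)) = (1/4) × log₂(2) = 0.2500
  i=2: (1/2) × log₂((1/2)/(1/4)) = (1/2) × log₂(2) = 0.5000
  i=3: (1/8) × log₂((1/8)/(3/8)) = (1/8) × log₂(1/3) = -0.1981
D(P||Q) = -0.1250 + 0.2500 + 0.5000 - 0.1981
  = 0.4269 bits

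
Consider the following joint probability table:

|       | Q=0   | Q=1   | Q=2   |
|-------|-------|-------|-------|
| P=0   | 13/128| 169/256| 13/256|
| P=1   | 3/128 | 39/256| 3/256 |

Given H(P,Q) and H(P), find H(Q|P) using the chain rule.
From the chain rule: H(P,Q) = H(P) + H(Q|P)
Therefore: H(Q|P) = H(P,Q) - H(P)

H(P,Q) = -[(13/128)·log₂(13/128) + (169/256)·log₂(169/256) + (13/256)·log₂(13/256) + (3/128)·log₂(3/128) + (39/256)·log₂(39/256) + (3/256)·log₂(3/256)]
  = 0.3351 + 0.3955 + 0.2183 + 0.1269 + 0.4136 + 0.0752
  = 1.5646 bits
Marginal P(P) (row sums):
  P(P=0) = 13/128 + 169/256 + 13/256 = 13/16
  P(P=1) = 3/128 + 39/256 + 3/256 = 3/16
H(P) = -[(13/16)·log₂(13/16) + (3/16)·log₂(3/16)]
  = 0.2434 + 0.4528
  = 0.6962 bits

H(Q|P) = 1.5646 - 0.6962 = 0.8684 bits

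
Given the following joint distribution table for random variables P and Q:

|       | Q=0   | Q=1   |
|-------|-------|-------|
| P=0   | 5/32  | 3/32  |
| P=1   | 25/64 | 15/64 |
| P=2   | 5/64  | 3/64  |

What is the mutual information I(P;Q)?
Marginal P(P) (row sums):
  P(P=0) = 5/32 + 3/32 = 1/4
  P(P=1) = 25/64 + 15/64 = 5/8
  P(P=2) = 5/64 + 3/64 = 1/8
Marginal P(Q) (column sums):
  P(Q=0) = 5/32 + 25/64 + 5/64 = 5/8
  P(Q=1) = 3/32 + 15/64 + 3/64 = 3/8

H(P) = -[(1/4)·log₂(1/4) + (5/8)·log₂(5/8) + (1/8)·log₂(1/8)]
  = 0.5000 + 0.4238 + 0.3750
  = 1.2988 bits
H(Q) = -[(5/8)·log₂(5/8) + (3/8)·log₂(3/8)]
  = 0.4238 + 0.5306
  = 0.9544 bits
H(P,Q) = -[(5/32)·log₂(5/32) + (3/32)·log₂(3/32) + (25/64)·log₂(25/64) + (15/64)·log₂(15/64) + (5/64)·log₂(5/64) + (3/64)·log₂(3/64)]
  = 0.4184 + 0.3202 + 0.5297 + 0.4906 + 0.2873 + 0.2070
  = 2.2532 bits

I(P;Q) = H(P) + H(Q) - H(P,Q)
  = 1.2988 + 0.9544 - 2.2532
  = 0.0000 bits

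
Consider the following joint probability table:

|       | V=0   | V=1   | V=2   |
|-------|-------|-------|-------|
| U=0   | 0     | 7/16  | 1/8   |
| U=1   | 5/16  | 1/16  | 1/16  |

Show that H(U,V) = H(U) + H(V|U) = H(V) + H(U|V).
Marginal P(U) (row sums):
  P(U=0) = 0 + 7/16 + 1/8 = 9/16
  P(U=1) = 5/16 + 1/16 + 1/16 = 7/16
Marginal P(V) (column sums):
  P(V=0) = 0 + 5/16 = 5/16
  P(V=1) = 7/16 + 1/16 = 1/2
  P(V=2) = 1/8 + 1/16 = 3/16

Decomposition 1: H(U) + H(V|U)
H(U) = -[(9/16)·log₂(9/16) + (7/16)·log₂(7/16)]
  = 0.4669 + 0.5218
  = 0.9887 bits
H(V|U) = -Σ P(U,V)·log₂ P(V|U), where P(V|U) = P(U,V) / P(U)
  (cells with P(U,V) = 0 contribute 0)
  (U=0,V=1): P(V|U) = (7/16)/(9/16) = 7/9;  -(7/16)·log₂(7/9) = 0.1586
  (U=0,V=2): P(V|U) = (1/8)/(9/16) = 2/9;  -(1/8)·log₂(2/9) = 0.2712
  (U=1,V=0): P(V|U) = (5/16)/(7/16) = 5/7;  -(5/16)·log₂(5/7) = 0.1517
  (U=1,V=1): P(V|U) = (1/16)/(7/16) = 1/7;  -(1/16)·log₂(1/7) = 0.1755
  (U=1,V=2): P(V|U) = (1/16)/(7/16) = 1/7;  -(1/16)·log₂(1/7) = 0.1755
H(V|U) = 0.1586 + 0.2712 + 0.1517 + 0.1755 + 0.1755
  = 0.9325 bits
H(U) + H(V|U) = 0.9887 + 0.9325 = 1.9212 bits

Decomposition 2: H(V) + H(U|V)
H(V) = -[(5/16)·log₂(5/16) + (1/2)·log₂(1/2) + (3/16)·log₂(3/16)]
  = 0.5244 + 0.5000 + 0.4528
  = 1.4772 bits
H(U|V) = -Σ P(U,V)·log₂ P(U|V), where P(U|V) = P(U,V) / P(V)
  (cells with P(U,V) = 0 contribute 0)
  (U=0,V=1): P(U|V) = (7/16)/(1/2) = 7/8;  -(7/16)·log₂(7/8) = 0.0843
  (U=0,V=2): P(U|V) = (1/8)/(3/16) = 2/3;  -(1/8)·log₂(2/3) = 0.0731
  (U=1,V=0): P(U|V) = (5/16)/(5/16) = 1;  -(5/16)·log₂(1) = 0.0000
  (U=1,V=1): P(U|V) = (1/16)/(1/2) = 1/8;  -(1/16)·log₂(1/8) = 0.1875
  (U=1,V=2): P(U|V) = (1/16)/(3/16) = 1/3;  -(1/16)·log₂(1/3) = 0.0991
H(U|V) = 0.0843 + 0.0731 + 0.0000 + 0.1875 + 0.0991
  = 0.4440 bits
H(V) + H(U|V) = 1.4772 + 0.4440 = 1.9212 bits

Direct computation of the joint entropy:
H(U,V) = -[(7/16)·log₂(7/16) + (1/8)·log₂(1/8) + (5/16)·log₂(5/16) + (1/16)·log₂(1/16) + (1/16)·log₂(1/16)]
  = 0.5218 + 0.3750 + 0.5244 + 0.2500 + 0.2500
  = 1.9212 bits

All three agree: H(U,V) = 1.9212 bits ✓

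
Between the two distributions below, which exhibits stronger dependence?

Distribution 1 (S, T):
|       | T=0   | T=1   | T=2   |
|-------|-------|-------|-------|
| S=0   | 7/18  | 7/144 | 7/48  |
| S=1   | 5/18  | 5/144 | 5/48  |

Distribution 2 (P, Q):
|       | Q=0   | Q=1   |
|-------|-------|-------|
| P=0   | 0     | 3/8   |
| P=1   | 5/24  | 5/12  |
Distribution 1 (S, T):
Marginal P(S) (row sums):
  P(S=0) = 7/18 + 7/144 + 7/48 = 7/12
  P(S=1) = 5/18 + 5/144 + 5/48 = 5/12
Marginal P(T) (column sums):
  P(T=0) = 7/18 + 5/18 = 2/3
  P(T=1) = 7/144 + 5/144 = 1/12
  P(T=2) = 7/48 + 5/48 = 1/4

H(S) = -[(7/12)·log₂(7/12) + (5/12)·log₂(5/12)]
  = 0.4536 + 0.5263
  = 0.9799 bits
H(T) = -[(2/3)·log₂(2/3) + (1/12)·log₂(1/12) + (1/4)·log₂(1/4)]
  = 0.3900 + 0.2987 + 0.5000
  = 1.1887 bits
H(S,T) = -[(7/18)·log₂(7/18) + (7/144)·log₂(7/144) + (7/48)·log₂(7/48) + (5/18)·log₂(5/18) + (5/144)·log₂(5/144) + (5/48)·log₂(5/48)]
  = 0.5299 + 0.2121 + 0.4051 + 0.5133 + 0.1683 + 0.3399
  = 2.1686 bits

I(S;T) = H(S) + H(T) - H(S,T)
  = 0.9799 + 1.1887 - 2.1686
  = 0.0000 bits

Distribution 2 (P, Q):
Marginal P(P) (row sums):
  P(P=0) = 0 + 3/8 = 3/8
  P(P=1) = 5/24 + 5/12 = 5/8
Marginal P(Q) (column sums):
  P(Q=0) = 0 + 5/24 = 5/24
  P(Q=1) = 3/8 + 5/12 = 19/24

H(P) = -[(3/8)·log₂(3/8) + (5/8)·log₂(5/8)]
  = 0.5306 + 0.4238
  = 0.9544 bits
H(Q) = -[(5/24)·log₂(5/24) + (19/24)·log₂(19/24)]
  = 0.4715 + 0.2668
  = 0.7383 bits
H(P,Q) = -[(3/8)·log₂(3/8) + (5/24)·log₂(5/24) + (5/12)·log₂(5/12)]
  = 0.5306 + 0.4715 + 0.5263
  = 1.5284 bits

I(P;Q) = H(P) + H(Q) - H(P,Q)
  = 0.9544 + 0.7383 - 1.5284
  = 0.1643 bits

I(P;Q) = 0.1643 bits > I(S;T) = 0.0000 bits, so (P, Q) has the higher mutual information (stronger dependence).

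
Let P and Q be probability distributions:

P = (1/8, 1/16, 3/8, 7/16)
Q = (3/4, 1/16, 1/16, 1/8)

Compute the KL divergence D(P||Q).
D(P||Q) = Σ P(i) log₂(P(i)/Q(i))
  i=0: (1/8) × log₂((1/8)/(3/4)) = (1/8) × log₂(1/6) = -0.3231
  i=1: (1/16) × log₂((1/16)/(1/16)) = (1/16) × log₂(1) = 0.0000
  i=2: (3/8) × log₂((3/8)/(1/16)) = (3/8) × log₂(6) = 0.9694
  i=3: (7/16) × log₂((7/16)/(1/8)) = (7/16) × log₂(7/2) = 0.7907
D(P||Q) = -0.3231 + 0.0000 + 0.9694 + 0.7907
  = 1.4370 bits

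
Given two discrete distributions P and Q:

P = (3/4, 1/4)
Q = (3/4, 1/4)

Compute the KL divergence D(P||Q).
D(P||Q) = Σ P(i) log₂(P(i)/Q(i))
  i=0: (3/4) × log₂((3/4)/(3/4)) = (3/4) × log₂(1) = 0.0000
  i=1: (1/4) × log₂((1/4)/(1/4)) = (1/4) × log₂(1) = 0.0000
D(P||Q) = 0.0000 + 0.0000
  = 0.0000 bits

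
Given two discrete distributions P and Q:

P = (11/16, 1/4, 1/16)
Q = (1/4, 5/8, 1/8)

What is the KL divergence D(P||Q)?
D(P||Q) = Σ P(i) log₂(P(i)/Q(i))
  i=0: (11/16) × log₂((11/16)/(1/4)) = (11/16) × log₂(11/4) = 1.0034
  i=1: (1/4) × log₂((1/4)/(5/8)) = (1/4) × log₂(2/5) = -0.3305
  i=2: (1/16) × log₂((1/16)/(1/8)) = (1/16) × log₂(1/2) = -0.0625
D(P||Q) = 1.0034 - 0.3305 - 0.0625
  = 0.6104 bits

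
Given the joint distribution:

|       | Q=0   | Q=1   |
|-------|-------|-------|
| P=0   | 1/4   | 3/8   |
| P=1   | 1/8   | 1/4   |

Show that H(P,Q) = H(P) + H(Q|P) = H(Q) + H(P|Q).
Marginal P(P) (row sums):
  P(P=0) = 1/4 + 3/8 = 5/8
  P(P=1) = 1/8 + 1/4 = 3/8
Marginal P(Q) (column sums):
  P(Q=0) = 1/4 + 1/8 = 3/8
  P(Q=1) = 3/8 + 1/4 = 5/8

Decomposition 1: H(P) + H(Q|P)
H(P) = -[(5/8)·log₂(5/8) + (3/8)·log₂(3/8)]
  = 0.4238 + 0.5306
  = 0.9544 bits
H(Q|P) = -Σ P(P,Q)·log₂ P(Q|P), where P(Q|P) = P(P,Q) / P(P)
  (P=0,Q=0): P(Q|P) = (1/4)/(5/8) = 2/5;  -(1/4)·log₂(2/5) = 0.3305
  (P=0,Q=1): P(Q|P) = (3/8)/(5/8) = 3/5;  -(3/8)·log₂(3/5) = 0.2764
  (P=1,Q=0): P(Q|P) = (1/8)/(3/8) = 1/3;  -(1/8)·log₂(1/3) = 0.1981
  (P=1,Q=1): P(Q|P) = (1/4)/(3/8) = 2/3;  -(1/4)·log₂(2/3) = 0.1462
H(Q|P) = 0.3305 + 0.2764 + 0.1981 + 0.1462
  = 0.9512 bits
H(P) + H(Q|P) = 0.9544 + 0.9512 = 1.9056 bits

Decomposition 2: H(Q) + H(P|Q)
H(Q) = -[(3/8)·log₂(3/8) + (5/8)·log₂(5/8)]
  = 0.5306 + 0.4238
  = 0.9544 bits
H(P|Q) = -Σ P(P,Q)·log₂ P(P|Q), where P(P|Q) = P(P,Q) / P(Q)
  (P=0,Q=0): P(P|Q) = (1/4)/(3/8) = 2/3;  -(1/4)·log₂(2/3) = 0.1462
  (P=0,Q=1): P(P|Q) = (3/8)/(5/8) = 3/5;  -(3/8)·log₂(3/5) = 0.2764
  (P=1,Q=0): P(P|Q) = (1/8)/(3/8) = 1/3;  -(1/8)·log₂(1/3) = 0.1981
  (P=1,Q=1): P(P|Q) = (1/4)/(5/8) = 2/5;  -(1/4)·log₂(2/5) = 0.3305
H(P|Q) = 0.1462 + 0.2764 + 0.1981 + 0.3305
  = 0.9512 bits
H(Q) + H(P|Q) = 0.9544 + 0.9512 = 1.9056 bits

Direct computation of the joint entropy:
H(P,Q) = -[(1/4)·log₂(1/4) + (3/8)·log₂(3/8) + (1/8)·log₂(1/8) + (1/4)·log₂(1/4)]
  = 0.5000 + 0.5306 + 0.3750 + 0.5000
  = 1.9056 bits

All three agree: H(P,Q) = 1.9056 bits ✓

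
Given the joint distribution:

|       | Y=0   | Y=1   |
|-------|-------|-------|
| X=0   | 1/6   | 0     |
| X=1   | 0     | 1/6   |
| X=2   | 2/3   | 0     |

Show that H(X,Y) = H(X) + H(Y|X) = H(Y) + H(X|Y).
Marginal P(X) (row sums):
  P(X=0) = 1/6 + 0 = 1/6
  P(X=1) = 0 + 1/6 = 1/6
  P(X=2) = 2/3 + 0 = 2/3
Marginal P(Y) (column sums):
  P(Y=0) = 1/6 + 0 + 2/3 = 5/6
  P(Y=1) = 0 + 1/6 + 0 = 1/6

Decomposition 1: H(X) + H(Y|X)
H(X) = -[(1/6)·log₂(1/6) + (1/6)·log₂(1/6) + (2/3)·log₂(2/3)]
  = 0.4308 + 0.4308 + 0.3900
  = 1.2516 bits
H(Y|X) = -Σ P(X,Y)·log₂ P(Y|X), where P(Y|X) = P(X,Y) / P(X)
  (cells with P(X,Y) = 0 contribute 0)
  (X=0,Y=0): P(Y|X) = (1/6)/(1/6) = 1;  -(1/6)·log₂(1) = 0.0000
  (X=1,Y=1): P(Y|X) = (1/6)/(1/6) = 1;  -(1/6)·log₂(1) = 0.0000
  (X=2,Y=0): P(Y|X) = (2/3)/(2/3) = 1;  -(2/3)·log₂(1) = 0.0000
H(Y|X) = 0.0000 + 0.0000 + 0.0000
  = 0.0000 bits
H(X) + H(Y|X) = 1.2516 + 0.0000 = 1.2516 bits

Decomposition 2: H(Y) + H(X|Y)
H(Y) = -[(5/6)·log₂(5/6) + (1/6)·log₂(1/6)]
  = 0.2192 + 0.4308
  = 0.6500 bits
H(X|Y) = -Σ P(X,Y)·log₂ P(X|Y), where P(X|Y) = P(X,Y) / P(Y)
  (cells with P(X,Y) = 0 contribute 0)
  (X=0,Y=0): P(X|Y) = (1/6)/(5/6) = 1/5;  -(1/6)·log₂(1/5) = 0.3870
  (X=1,Y=1): P(X|Y) = (1/6)/(1/6) = 1;  -(1/6)·log₂(1) = 0.0000
  (X=2,Y=0): P(X|Y) = (2/3)/(5/6) = 4/5;  -(2/3)·log₂(4/5) = 0.2146
H(X|Y) = 0.3870 + 0.0000 + 0.2146
  = 0.6016 bits
H(Y) + H(X|Y) = 0.6500 + 0.6016 = 1.2516 bits

Direct computation of the joint entropy:
H(X,Y) = -[(1/6)·log₂(1/6) + (1/6)·log₂(1/6) + (2/3)·log₂(2/3)]
  = 0.4308 + 0.4308 + 0.3900
  = 1.2516 bits

All three agree: H(X,Y) = 1.2516 bits ✓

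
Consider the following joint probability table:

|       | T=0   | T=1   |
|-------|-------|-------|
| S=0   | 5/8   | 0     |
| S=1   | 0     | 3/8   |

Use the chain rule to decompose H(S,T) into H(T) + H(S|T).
By the chain rule: H(S,T) = H(T) + H(S|T)

Marginal P(T) (column sums):
  P(T=0) = 5/8 + 0 = 5/8
  P(T=1) = 0 + 3/8 = 3/8
H(T) = -[(5/8)·log₂(5/8) + (3/8)·log₂(3/8)]
  = 0.4238 + 0.5306
  = 0.9544 bits
H(S|T) = -Σ P(S,T)·log₂ P(S|T), where P(S|T) = P(S,T) / P(T)
  (cells with P(S,T) = 0 contribute 0)
  (S=0,T=0): P(S|T) = (5/8)/(5/8) = 1;  -(5/8)·log₂(1) = 0.0000
  (S=1,T=1): P(S|T) = (3/8)/(3/8) = 1;  -(3/8)·log₂(1) = 0.0000
H(S|T) = 0.0000 + 0.0000
  = 0.0000 bits

H(S,T) = H(T) + H(S|T) = 0.9544 + 0.0000 = 0.9544 bits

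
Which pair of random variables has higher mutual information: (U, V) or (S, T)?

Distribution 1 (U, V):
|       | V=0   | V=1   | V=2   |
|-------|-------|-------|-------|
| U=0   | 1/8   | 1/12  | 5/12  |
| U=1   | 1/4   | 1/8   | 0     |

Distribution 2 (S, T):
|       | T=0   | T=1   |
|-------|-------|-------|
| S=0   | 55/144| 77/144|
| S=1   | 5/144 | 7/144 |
Distribution 1 (U, V):
Marginal P(U) (row sums):
  P(U=0) = 1/8 + 1/12 + 5/12 = 5/8
  P(U=1) = 1/4 + 1/8 + 0 = 3/8
Marginal P(V) (column sums):
  P(V=0) = 1/8 + 1/4 = 3/8
  P(V=1) = 1/12 + 1/8 = 5/24
  P(V=2) = 5/12 + 0 = 5/12

H(U) = -[(5/8)·log₂(5/8) + (3/8)·log₂(3/8)]
  = 0.4238 + 0.5306
  = 0.9544 bits
H(V) = -[(3/8)·log₂(3/8) + (5/24)·log₂(5/24) + (5/12)·log₂(5/12)]
  = 0.5306 + 0.4715 + 0.5263
  = 1.5284 bits
H(U,V) = -[(1/8)·log₂(1/8) + (1/12)·log₂(1/12) + (5/12)·log₂(5/12) + (1/4)·log₂(1/4) + (1/8)·log₂(1/8)]
  = 0.3750 + 0.2987 + 0.5263 + 0.5000 + 0.3750
  = 2.0750 bits

I(U;V) = H(U) + H(V) - H(U,V)
  = 0.9544 + 1.5284 - 2.0750
  = 0.4078 bits

Distribution 2 (S, T):
Marginal P(S) (row sums):
  P(S=0) = 55/144 + 77/144 = 11/12
  P(S=1) = 5/144 + 7/144 = 1/12
Marginal P(T) (column sums):
  P(T=0) = 55/144 + 5/144 = 5/12
  P(T=1) = 77/144 + 7/144 = 7/12

H(S) = -[(11/12)·log₂(11/12) + (1/12)·log₂(1/12)]
  = 0.1151 + 0.2987
  = 0.4138 bits
H(T) = -[(5/12)·log₂(5/12) + (7/12)·log₂(7/12)]
  = 0.5263 + 0.4536
  = 0.9799 bits
H(S,T) = -[(55/144)·log₂(55/144) + (77/144)·log₂(77/144) + (5/144)·log₂(5/144) + (7/144)·log₂(7/144)]
  = 0.5304 + 0.4829 + 0.1683 + 0.2121
  = 1.3937 bits

I(S;T) = H(S) + H(T) - H(S,T)
  = 0.4138 + 0.9799 - 1.3937
  = 0.0000 bits

I(U;V) = 0.4078 bits > I(S;T) = 0.0000 bits, so (U, V) has the higher mutual information (stronger dependence).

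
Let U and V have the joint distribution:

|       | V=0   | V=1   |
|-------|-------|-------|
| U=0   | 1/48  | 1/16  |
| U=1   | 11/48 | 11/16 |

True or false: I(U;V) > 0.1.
Marginal P(U) (row sums):
  P(U=0) = 1/48 + 1/16 = 1/12
  P(U=1) = 11/48 + 11/16 = 11/12
Marginal P(V) (column sums):
  P(V=0) = 1/48 + 11/48 = 1/4
  P(V=1) = 1/16 + 11/16 = 3/4

H(U) = -[(1/12)·log₂(1/12) + (11/12)·log₂(11/12)]
  = 0.2987 + 0.1151
  = 0.4138 bits
H(V) = -[(1/4)·log₂(1/4) + (3/4)·log₂(3/4)]
  = 0.5000 + 0.3113
  = 0.8113 bits
H(U,V) = -[(1/48)·log₂(1/48) + (1/16)·log₂(1/16) + (11/48)·log₂(11/48) + (11/16)·log₂(11/16)]
  = 0.1164 + 0.2500 + 0.4871 + 0.3716
  = 1.2251 bits

I(U;V) = H(U) + H(V) - H(U,V)
  = 0.4138 + 0.8113 - 1.2251
  = 0.0000 bits

False. I(U;V) = 0.0000 bits, which is ≤ 0.1 bits.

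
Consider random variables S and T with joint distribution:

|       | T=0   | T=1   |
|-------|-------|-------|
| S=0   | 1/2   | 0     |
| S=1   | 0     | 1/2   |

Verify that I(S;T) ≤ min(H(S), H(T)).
Marginal P(S) (row sums):
  P(S=0) = 1/2 + 0 = 1/2
  P(S=1) = 0 + 1/2 = 1/2
Marginal P(T) (column sums):
  P(T=0) = 1/2 + 0 = 1/2
  P(T=1) = 0 + 1/2 = 1/2

H(S) = -[(1/2)·log₂(1/2) + (1/2)·log₂(1/2)]
  = 0.5000 + 0.5000
  = 1.0000 bits
H(T) = -[(1/2)·log₂(1/2) + (1/2)·log₂(1/2)]
  = 0.5000 + 0.5000
  = 1.0000 bits
H(S,T) = -[(1/2)·log₂(1/2) + (1/2)·log₂(1/2)]
  = 0.5000 + 0.5000
  = 1.0000 bits

I(S;T) = H(S) + H(T) - H(S,T)
  = 1.0000 + 1.0000 - 1.0000
  = 1.0000 bits

min(H(S), H(T)) = min(1.0000, 1.0000) = 1.0000 bits
Since 1.0000 ≤ 1.0000, the bound is satisfied ✓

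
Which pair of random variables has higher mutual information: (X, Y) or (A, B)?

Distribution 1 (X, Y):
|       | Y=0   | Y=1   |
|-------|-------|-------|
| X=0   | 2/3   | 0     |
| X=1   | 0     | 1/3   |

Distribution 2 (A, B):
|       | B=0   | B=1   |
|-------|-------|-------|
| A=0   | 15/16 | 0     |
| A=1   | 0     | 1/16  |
Distribution 1 (X, Y):
Marginal P(X) (row sums):
  P(X=0) = 2/3 + 0 = 2/3
  P(X=1) = 0 + 1/3 = 1/3
Marginal P(Y) (column sums):
  P(Y=0) = 2/3 + 0 = 2/3
  P(Y=1) = 0 + 1/3 = 1/3

H(X) = -[(2/3)·log₂(2/3) + (1/3)·log₂(1/3)]
  = 0.3900 + 0.5283
  = 0.9183 bits
H(Y) = -[(2/3)·log₂(2/3) + (1/3)·log₂(1/3)]
  = 0.3900 + 0.5283
  = 0.9183 bits
H(X,Y) = -[(2/3)·log₂(2/3) + (1/3)·log₂(1/3)]
  = 0.3900 + 0.5283
  = 0.9183 bits

I(X;Y) = H(X) + H(Y) - H(X,Y)
  = 0.9183 + 0.9183 - 0.9183
  = 0.9183 bits

Distribution 2 (A, B):
Marginal P(A) (row sums):
  P(A=0) = 15/16 + 0 = 15/16
  P(A=1) = 0 + 1/16 = 1/16
Marginal P(B) (column sums):
  P(B=0) = 15/16 + 0 = 15/16
  P(B=1) = 0 + 1/16 = 1/16

H(A) = -[(15/16)·log₂(15/16) + (1/16)·log₂(1/16)]
  = 0.0873 + 0.2500
  = 0.3373 bits
H(B) = -[(15/16)·log₂(15/16) + (1/16)·log₂(1/16)]
  = 0.0873 + 0.2500
  = 0.3373 bits
H(A,B) = -[(15/16)·log₂(15/16) + (1/16)·log₂(1/16)]
  = 0.0873 + 0.2500
  = 0.3373 bits

I(A;B) = H(A) + H(B) - H(A,B)
  = 0.3373 + 0.3373 - 0.3373
  = 0.3373 bits

I(X;Y) = 0.9183 bits > I(A;B) = 0.3373 bits, so (X, Y) has the higher mutual information (stronger dependence).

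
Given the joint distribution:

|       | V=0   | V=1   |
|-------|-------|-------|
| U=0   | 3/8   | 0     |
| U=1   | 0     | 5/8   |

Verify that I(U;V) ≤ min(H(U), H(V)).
Marginal P(U) (row sums):
  P(U=0) = 3/8 + 0 = 3/8
  P(U=1) = 0 + 5/8 = 5/8
Marginal P(V) (column sums):
  P(V=0) = 3/8 + 0 = 3/8
  P(V=1) = 0 + 5/8 = 5/8

H(U) = -[(3/8)·log₂(3/8) + (5/8)·log₂(5/8)]
  = 0.5306 + 0.4238
  = 0.9544 bits
H(V) = -[(3/8)·log₂(3/8) + (5/8)·log₂(5/8)]
  = 0.5306 + 0.4238
  = 0.9544 bits
H(U,V) = -[(3/8)·log₂(3/8) + (5/8)·log₂(5/8)]
  = 0.5306 + 0.4238
  = 0.9544 bits

I(U;V) = H(U) + H(V) - H(U,V)
  = 0.9544 + 0.9544 - 0.9544
  = 0.9544 bits

min(H(U), H(V)) = min(0.9544, 0.9544) = 0.9544 bits
Since 0.9544 ≤ 0.9544, the bound is satisfied ✓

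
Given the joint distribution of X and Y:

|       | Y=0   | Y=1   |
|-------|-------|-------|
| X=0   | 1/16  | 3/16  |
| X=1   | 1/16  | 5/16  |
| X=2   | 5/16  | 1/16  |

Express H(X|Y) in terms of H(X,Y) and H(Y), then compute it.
H(X|Y) = H(X,Y) - H(Y)

Marginal P(Y) (column sums):
  P(Y=0) = 1/16 + 1/16 + 5/16 = 7/16
  P(Y=1) = 3/16 + 5/16 + 1/16 = 9/16

H(X,Y) = -[(1/16)·log₂(1/16) + (3/16)·log₂(3/16) + (1/16)·log₂(1/16) + (5/16)·log₂(5/16) + (5/16)·log₂(5/16) + (1/16)·log₂(1/16)]
  = 0.2500 + 0.4528 + 0.2500 + 0.5244 + 0.5244 + 0.2500
  = 2.2516 bits
H(Y) = -[(7/16)·log₂(7/16) + (9/16)·log₂(9/16)]
  = 0.5218 + 0.4669
  = 0.9887 bits

H(X|Y) = 2.2516 - 0.9887 = 1.2629 bits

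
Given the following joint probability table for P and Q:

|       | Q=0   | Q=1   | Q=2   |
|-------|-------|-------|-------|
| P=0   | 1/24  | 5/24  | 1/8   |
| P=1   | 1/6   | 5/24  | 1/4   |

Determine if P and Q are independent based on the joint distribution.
Marginal P(P) (row sums):
  P(P=0) = 1/24 + 5/24 + 1/8 = 3/8
  P(P=1) = 1/6 + 5/24 + 1/4 = 5/8
Marginal P(Q) (column sums):
  P(Q=0) = 1/24 + 1/6 = 5/24
  P(Q=1) = 5/24 + 5/24 = 5/12
  P(Q=2) = 1/8 + 1/4 = 3/8

P and Q are independent iff P(P=i,Q=j) = P(P=i)·P(Q=j) for every cell.
  P(P=0)·P(Q=0) = 3/8 × 5/24 = 5/64, but P(P=0,Q=0) = 1/24 ✗

No, P and Q are not independent. Quantitatively, I(P;Q) > 0:

H(P) = -[(3/8)·log₂(3/8) + (5/8)·log₂(5/8)]
  = 0.5306 + 0.4238
  = 0.9544 bits
H(Q) = -[(5/24)·log₂(5/24) + (5/12)·log₂(5/12) + (3/8)·log₂(3/8)]
  = 0.4715 + 0.5263 + 0.5306
  = 1.5284 bits
H(P,Q) = -[(1/24)·log₂(1/24) + (5/24)·log₂(5/24) + (1/8)·log₂(1/8) + (1/6)·log₂(1/6) + (5/24)·log₂(5/24) + (1/4)·log₂(1/4)]
  = 0.1910 + 0.4715 + 0.3750 + 0.4308 + 0.4715 + 0.5000
  = 2.4398 bits
I(P;Q) = H(P) + H(Q) - H(P,Q) = 0.9544 + 1.5284 - 2.4398 = 0.0430 bits > 0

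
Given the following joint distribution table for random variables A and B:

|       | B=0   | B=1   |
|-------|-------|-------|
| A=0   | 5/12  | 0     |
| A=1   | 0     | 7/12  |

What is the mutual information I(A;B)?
Marginal P(A) (row sums):
  P(A=0) = 5/12 + 0 = 5/12
  P(A=1) = 0 + 7/12 = 7/12
Marginal P(B) (column sums):
  P(B=0) = 5/12 + 0 = 5/12
  P(B=1) = 0 + 7/12 = 7/12

H(A) = -[(5/12)·log₂(5/12) + (7/12)·log₂(7/12)]
  = 0.5263 + 0.4536
  = 0.9799 bits
H(B) = -[(5/12)·log₂(5/12) + (7/12)·log₂(7/12)]
  = 0.5263 + 0.4536
  = 0.9799 bits
H(A,B) = -[(5/12)·log₂(5/12) + (7/12)·log₂(7/12)]
  = 0.5263 + 0.4536
  = 0.9799 bits

I(A;B) = H(A) + H(B) - H(A,B)
  = 0.9799 + 0.9799 - 0.9799
  = 0.9799 bits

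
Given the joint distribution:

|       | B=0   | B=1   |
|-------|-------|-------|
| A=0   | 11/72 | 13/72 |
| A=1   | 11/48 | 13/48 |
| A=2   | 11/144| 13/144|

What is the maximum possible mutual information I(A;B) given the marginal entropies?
The upper bound on mutual information is I(A;B) ≤ min(H(A), H(B)).

Marginal P(A) (row sums):
  P(A=0) = 11/72 + 13/72 = 1/3
  P(A=1) = 11/48 + 13/48 = 1/2
  P(A=2) = 11/144 + 13/144 = 1/6
Marginal P(B) (column sums):
  P(B=0) = 11/72 + 11/48 + 11/144 = 11/24
  P(B=1) = 13/72 + 13/48 + 13/144 = 13/24

H(A) = -[(1/3)·log₂(1/3) + (1/2)·log₂(1/2) + (1/6)·log₂(1/6)]
  = 0.5283 + 0.5000 + 0.4308
  = 1.4591 bits
H(B) = -[(11/24)·log₂(11/24) + (13/24)·log₂(13/24)]
  = 0.5159 + 0.4791
  = 0.9950 bits

Maximum possible I(A;B) = min(1.4591, 0.9950) = 0.9950 bits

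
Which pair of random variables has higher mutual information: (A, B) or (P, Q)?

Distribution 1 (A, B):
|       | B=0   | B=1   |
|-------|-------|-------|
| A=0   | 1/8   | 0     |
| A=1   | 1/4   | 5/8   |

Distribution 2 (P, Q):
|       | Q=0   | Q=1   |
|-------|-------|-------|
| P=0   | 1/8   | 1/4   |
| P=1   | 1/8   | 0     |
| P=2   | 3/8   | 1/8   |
Distribution 1 (A, B):
Marginal P(A) (row sums):
  P(A=0) = 1/8 + 0 = 1/8
  P(A=1) = 1/4 + 5/8 = 7/8
Marginal P(B) (column sums):
  P(B=0) = 1/8 + 1/4 = 3/8
  P(B=1) = 0 + 5/8 = 5/8

H(A) = -[(1/8)·log₂(1/8) + (7/8)·log₂(7/8)]
  = 0.3750 + 0.1686
  = 0.5436 bits
H(B) = -[(3/8)·log₂(3/8) + (5/8)·log₂(5/8)]
  = 0.5306 + 0.4238
  = 0.9544 bits
H(A,B) = -[(1/8)·log₂(1/8) + (1/4)·log₂(1/4) + (5/8)·log₂(5/8)]
  = 0.3750 + 0.5000 + 0.4238
  = 1.2988 bits

I(A;B) = H(A) + H(B) - H(A,B)
  = 0.5436 + 0.9544 - 1.2988
  = 0.1992 bits

Distribution 2 (P, Q):
Marginal P(P) (row sums):
  P(P=0) = 1/8 + 1/4 = 3/8
  P(P=1) = 1/8 + 0 = 1/8
  P(P=2) = 3/8 + 1/8 = 1/2
Marginal P(Q) (column sums):
  P(Q=0) = 1/8 + 1/8 + 3/8 = 5/8
  P(Q=1) = 1/4 + 0 + 1/8 = 3/8

H(P) = -[(3/8)·log₂(3/8) + (1/8)·log₂(1/8) + (1/2)·log₂(1/2)]
  = 0.5306 + 0.3750 + 0.5000
  = 1.4056 bits
H(Q) = -[(5/8)·log₂(5/8) + (3/8)·log₂(3/8)]
  = 0.4238 + 0.5306
  = 0.9544 bits
H(P,Q) = -[(1/8)·log₂(1/8) + (1/4)·log₂(1/4) + (1/8)·log₂(1/8) + (3/8)·log₂(3/8) + (1/8)·log₂(1/8)]
  = 0.3750 + 0.5000 + 0.3750 + 0.5306 + 0.3750
  = 2.1556 bits

I(P;Q) = H(P) + H(Q) - H(P,Q)
  = 1.4056 + 0.9544 - 2.1556
  = 0.2044 bits

I(P;Q) = 0.2044 bits > I(A;B) = 0.1992 bits, so (P, Q) has the higher mutual information (stronger dependence).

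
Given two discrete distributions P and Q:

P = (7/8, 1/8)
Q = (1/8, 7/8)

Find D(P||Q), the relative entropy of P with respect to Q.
D(P||Q) = Σ P(i) log₂(P(i)/Q(i))
  i=0: (7/8) × log₂((7/8)/(1/8)) = (7/8) × log₂(7) = 2.4564
  i=1: (1/8) × log₂((1/8)/(7/8)) = (1/8) × log₂(1/7) = -0.3509
D(P||Q) = 2.4564 - 0.3509
  = 2.1055 bits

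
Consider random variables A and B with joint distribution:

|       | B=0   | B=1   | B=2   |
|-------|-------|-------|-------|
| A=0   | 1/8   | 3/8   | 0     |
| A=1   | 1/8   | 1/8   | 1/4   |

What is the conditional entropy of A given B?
Marginal P(B) (column sums):
  P(B=0) = 1/8 + 1/8 = 1/4
  P(B=1) = 3/8 + 1/8 = 1/2
  P(B=2) = 0 + 1/4 = 1/4

H(A|B) = -Σ P(A,B)·log₂ P(A|B), where P(A|B) = P(A,B) / P(B)
  (cells with P(A,B) = 0 contribute 0)
  (A=0,B=0): P(A|B) = (1/8)/(1/4) = 1/2;  -(1/8)·log₂(1/2) = 0.1250
  (A=0,B=1): P(A|B) = (3/8)/(1/2) = 3/4;  -(3/8)·log₂(3/4) = 0.1556
  (A=1,B=0): P(A|B) = (1/8)/(1/4) = 1/2;  -(1/8)·log₂(1/2) = 0.1250
  (A=1,B=1): P(A|B) = (1/8)/(1/2) = 1/4;  -(1/8)·log₂(1/4) = 0.2500
  (A=1,B=2): P(A|B) = (1/4)/(1/4) = 1;  -(1/4)·log₂(1) = 0.0000
H(A|B) = 0.1250 + 0.1556 + 0.1250 + 0.2500 + 0.0000
  = 0.6556 bits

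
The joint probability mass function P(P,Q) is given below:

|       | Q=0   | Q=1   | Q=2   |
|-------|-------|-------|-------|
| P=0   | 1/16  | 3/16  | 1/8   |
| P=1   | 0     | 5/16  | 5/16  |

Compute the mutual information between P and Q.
Marginal P(P) (row sums):
  P(P=0) = 1/16 + 3/16 + 1/8 = 3/8
  P(P=1) = 0 + 5/16 + 5/16 = 5/8
Marginal P(Q) (column sums):
  P(Q=0) = 1/16 + 0 = 1/16
  P(Q=1) = 3/16 + 5/16 = 1/2
  P(Q=2) = 1/8 + 5/16 = 7/16

H(P) = -[(3/8)·log₂(3/8) + (5/8)·log₂(5/8)]
  = 0.5306 + 0.4238
  = 0.9544 bits
H(Q) = -[(1/16)·log₂(1/16) + (1/2)·log₂(1/2) + (7/16)·log₂(7/16)]
  = 0.2500 + 0.5000 + 0.5218
  = 1.2718 bits
H(P,Q) = -[(1/16)·log₂(1/16) + (3/16)·log₂(3/16) + (1/8)·log₂(1/8) + (5/16)·log₂(5/16) + (5/16)·log₂(5/16)]
  = 0.2500 + 0.4528 + 0.3750 + 0.5244 + 0.5244
  = 2.1266 bits

I(P;Q) = H(P) + H(Q) - H(P,Q)
  = 0.9544 + 1.2718 - 2.1266
  = 0.0996 bits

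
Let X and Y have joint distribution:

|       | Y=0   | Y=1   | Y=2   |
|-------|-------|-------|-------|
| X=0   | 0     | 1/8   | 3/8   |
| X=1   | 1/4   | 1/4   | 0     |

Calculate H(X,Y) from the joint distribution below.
H(X,Y) = -Σ P(X,Y) log₂ P(X,Y), summed over the non-zero cells:
H(X,Y) = -[(1/8)·log₂(1/8) + (3/8)·log₂(3/8) + (1/4)·log₂(1/4) + (1/4)·log₂(1/4)]
  = 0.3750 + 0.5306 + 0.5000 + 0.5000
  = 1.9056 bits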